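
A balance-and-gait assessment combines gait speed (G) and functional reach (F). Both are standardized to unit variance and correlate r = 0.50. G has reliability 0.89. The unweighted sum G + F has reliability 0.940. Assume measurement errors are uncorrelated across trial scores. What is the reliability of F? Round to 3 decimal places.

0.930

Var(G+F) = 2 + 2·0.50 = 3.000.
True-score variance = ρ_G + ρ_F + 2·0.50, so 0.940 = (0.89 + ρ_F + 1.00) / 3.000.
ρ_F = 0.940·3.000 − 0.89 − 1.00 = 0.930.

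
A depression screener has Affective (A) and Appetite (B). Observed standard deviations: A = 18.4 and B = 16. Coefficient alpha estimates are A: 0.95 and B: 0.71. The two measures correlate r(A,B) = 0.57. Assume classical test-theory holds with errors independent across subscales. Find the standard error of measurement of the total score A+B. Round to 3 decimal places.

9.548

Var(total) = 594.56 + 335.616 = 930.176.
True-score variance = 503.392 + 335.616 = 839.008, so reliability = 0.9020.
Error variance = 930.176 − 839.008 = 91.168; SEM = √91.168 = 9.548.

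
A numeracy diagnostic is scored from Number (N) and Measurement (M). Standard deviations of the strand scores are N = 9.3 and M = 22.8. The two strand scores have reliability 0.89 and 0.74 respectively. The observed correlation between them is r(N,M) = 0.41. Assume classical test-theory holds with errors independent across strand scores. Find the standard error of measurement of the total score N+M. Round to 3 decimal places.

12.028

Var(total) = 606.33 + 173.873 = 780.203.
True-score variance = 461.658 + 173.873 = 635.53, so reliability = 0.8146.
Error variance = 780.203 − 635.53 = 144.672; SEM = √144.672 = 12.028.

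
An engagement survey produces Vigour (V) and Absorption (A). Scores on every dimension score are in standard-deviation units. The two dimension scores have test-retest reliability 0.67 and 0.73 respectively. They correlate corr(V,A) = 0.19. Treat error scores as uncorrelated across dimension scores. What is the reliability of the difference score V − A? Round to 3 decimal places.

0.630

Var(V−A) = 1 + 1 − 2·0.19 = 2 − 0.38 = 1.62.
With uncorrelated errors the cross-covariances are all true-score covariance, so they carry over unchanged; only the diagonal terms shrink to ρᵢσᵢ².
True-score variance = [0.67 + 0.73] − 0.38 = 1.4 − 0.38 = 1.02.
Reliability = 1.02 / 1.62 = 0.630.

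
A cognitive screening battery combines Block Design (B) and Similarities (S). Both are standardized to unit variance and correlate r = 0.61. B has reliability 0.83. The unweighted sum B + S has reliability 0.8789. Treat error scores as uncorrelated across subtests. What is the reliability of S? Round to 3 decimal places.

Var(B+S) = 2 + 2·0.61 = 3.220.
True-score variance = ρ_B + ρ_S + 2·0.61, so 0.8789 = (0.83 + ρ_S + 1.22) / 3.220.
ρ_S = 0.8789·3.220 − 0.83 − 1.22 = 0.780.

0.780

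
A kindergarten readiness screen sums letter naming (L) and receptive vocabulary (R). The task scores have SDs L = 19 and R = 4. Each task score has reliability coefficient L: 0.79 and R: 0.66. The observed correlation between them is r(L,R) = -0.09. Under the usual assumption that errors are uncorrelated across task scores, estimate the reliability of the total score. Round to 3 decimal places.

Var(L+R) = 19² + 4² + 2·[19·4·(-0.09)] = 377 − 13.68 = 363.32.
With uncorrelated errors the cross-covariances are all true-score covariance, so they carry over unchanged; only the diagonal terms shrink to ρᵢσᵢ².
True-score variance = [19²·0.79 + 4²·0.66] − 13.68 = 295.75 − 13.68 = 282.07.
Reliability = 282.07 / 363.32 = 0.776.

0.776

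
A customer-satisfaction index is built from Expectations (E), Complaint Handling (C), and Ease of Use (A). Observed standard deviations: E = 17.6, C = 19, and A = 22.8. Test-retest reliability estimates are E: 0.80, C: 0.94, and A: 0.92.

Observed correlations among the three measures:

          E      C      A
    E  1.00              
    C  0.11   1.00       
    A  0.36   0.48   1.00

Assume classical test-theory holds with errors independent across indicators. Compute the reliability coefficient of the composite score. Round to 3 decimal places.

Var(E+C+A) = 17.6² + 19² + 22.8² + 2·[17.6·19·0.11 + 17.6·22.8·0.36 + 19·22.8·0.48] = 1190.6 + 778.362 = 1968.96.
Because errors are independent across components, Cov(Tᵢ,Tⱼ) = Cov(Xᵢ,Xⱼ); the off-diagonal part of the true-score variance is the same as above.
True-score variance = [17.6²·0.80 + 19²·0.94 + 22.8²·0.92] + 778.362 = 1065.4 + 778.362 = 1843.76.
Reliability = 1843.76 / 1968.96 = 0.936.

0.936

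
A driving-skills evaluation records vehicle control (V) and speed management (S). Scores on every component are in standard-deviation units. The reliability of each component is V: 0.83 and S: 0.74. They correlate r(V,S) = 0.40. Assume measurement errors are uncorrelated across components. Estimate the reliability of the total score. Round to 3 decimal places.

Var(V+S) = 2 + 2·[0.40] = 2 + 0.8 = 2.8.
With uncorrelated errors the cross-covariances are all true-score covariance, so they carry over unchanged; only the diagonal terms shrink to ρᵢσᵢ².
True-score variance = [0.83 + 0.74] + 0.8 = 1.57 + 0.8 = 2.37.
Reliability = 2.37 / 2.8 = 0.846.

0.846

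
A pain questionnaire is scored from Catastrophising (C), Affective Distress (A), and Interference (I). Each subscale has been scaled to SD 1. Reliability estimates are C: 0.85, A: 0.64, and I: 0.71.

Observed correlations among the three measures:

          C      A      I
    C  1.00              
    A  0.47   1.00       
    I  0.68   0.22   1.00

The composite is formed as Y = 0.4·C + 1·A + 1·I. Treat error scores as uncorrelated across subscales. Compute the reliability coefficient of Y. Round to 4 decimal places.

Var(Y) = 0.4² + 1 + 1 + 2·[0.4·0.47 + 0.4·0.68 + 0.22] = 2.16 + 1.36 = 3.52.
With uncorrelated errors the cross-covariances are all true-score covariance, so they carry over unchanged; only the diagonal terms shrink to ρᵢσᵢ².
True-score variance = [0.4²·0.85 + 0.64 + 0.71] + 1.36 = 1.486 + 1.36 = 2.846.
Reliability = 2.846 / 3.52 = 0.8085.

0.8085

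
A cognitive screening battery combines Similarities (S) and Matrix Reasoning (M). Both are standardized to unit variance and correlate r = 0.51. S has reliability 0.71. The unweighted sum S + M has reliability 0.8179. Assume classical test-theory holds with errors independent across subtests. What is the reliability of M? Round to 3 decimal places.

Var(S+M) = 2 + 2·0.51 = 3.020.
True-score variance = ρ_S + ρ_M + 2·0.51, so 0.8179 = (0.71 + ρ_M + 1.02) / 3.020.
ρ_M = 0.8179·3.020 − 0.71 − 1.02 = 0.740.

0.740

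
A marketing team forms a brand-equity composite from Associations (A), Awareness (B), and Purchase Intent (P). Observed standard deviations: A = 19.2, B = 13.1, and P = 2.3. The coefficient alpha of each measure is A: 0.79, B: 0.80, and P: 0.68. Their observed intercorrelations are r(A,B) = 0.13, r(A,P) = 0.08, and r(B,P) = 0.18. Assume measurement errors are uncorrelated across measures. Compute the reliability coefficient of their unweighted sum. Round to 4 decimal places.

Var(A+B+P) = 19.2² + 13.1² + 2.3² + 2·[19.2·13.1·0.13 + 19.2·2.3·0.08 + 13.1·2.3·0.18] = 545.54 + 83.3076 = 628.848.
With uncorrelated errors the cross-covariances are all true-score covariance, so they carry over unchanged; only the diagonal terms shrink to ρᵢσᵢ².
True-score variance = [19.2²·0.79 + 13.1²·0.80 + 2.3²·0.68] + 83.3076 = 432.111 + 83.3076 = 515.418.
Reliability = 515.418 / 628.848 = 0.8196.

0.8196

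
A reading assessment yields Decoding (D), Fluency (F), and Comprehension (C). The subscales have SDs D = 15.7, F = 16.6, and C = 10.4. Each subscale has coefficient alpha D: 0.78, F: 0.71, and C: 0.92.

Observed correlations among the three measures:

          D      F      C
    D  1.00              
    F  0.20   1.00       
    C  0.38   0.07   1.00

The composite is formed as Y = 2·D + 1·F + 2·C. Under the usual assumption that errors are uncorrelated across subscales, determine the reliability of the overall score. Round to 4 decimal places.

0.8646

Var(Y) = 2²·15.7² + 16.6² + 2²·10.4² + 2·[2·15.7·16.6·0.20 + 4·15.7·10.4·0.38 + 2·16.6·10.4·0.07] = 1694.16 + 753.206 = 2447.37.
With uncorrelated errors the cross-covariances are all true-score covariance, so they carry over unchanged; only the diagonal terms shrink to ρᵢσᵢ².
True-score variance = [2²·15.7²·0.78 + 16.6²·0.71 + 2²·10.4²·0.92] + 753.206 = 1362.73 + 753.206 = 2115.93.
Reliability = 2115.93 / 2447.37 = 0.8646.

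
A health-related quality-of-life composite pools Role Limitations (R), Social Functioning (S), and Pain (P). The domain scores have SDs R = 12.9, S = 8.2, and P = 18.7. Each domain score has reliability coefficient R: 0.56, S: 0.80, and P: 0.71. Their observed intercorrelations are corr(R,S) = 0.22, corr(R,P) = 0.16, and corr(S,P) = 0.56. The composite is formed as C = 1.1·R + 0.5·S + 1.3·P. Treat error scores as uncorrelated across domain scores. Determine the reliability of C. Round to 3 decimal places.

0.751

Var(C) = 1.1²·12.9² + 0.5²·8.2² + 1.3²·18.7² + 2·[0.55·12.9·8.2·0.22 + 1.43·12.9·18.7·0.16 + 0.65·8.2·18.7·0.56] = 809.142 + 247.617 = 1056.76.
With uncorrelated errors the cross-covariances are all true-score covariance, so they carry over unchanged; only the diagonal terms shrink to ρᵢσᵢ².
True-score variance = [1.1²·12.9²·0.56 + 0.5²·8.2²·0.80 + 1.3²·18.7²·0.71] + 247.617 = 545.8 + 247.617 = 793.418.
Reliability = 793.418 / 1056.76 = 0.751.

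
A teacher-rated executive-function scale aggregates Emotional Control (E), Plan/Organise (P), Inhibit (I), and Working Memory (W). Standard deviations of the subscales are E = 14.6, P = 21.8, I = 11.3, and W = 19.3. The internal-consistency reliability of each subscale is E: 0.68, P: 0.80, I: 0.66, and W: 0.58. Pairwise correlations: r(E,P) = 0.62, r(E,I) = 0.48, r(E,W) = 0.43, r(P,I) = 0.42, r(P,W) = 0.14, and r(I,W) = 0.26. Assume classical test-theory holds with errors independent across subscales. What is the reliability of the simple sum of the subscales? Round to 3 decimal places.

0.850

Var(E+P+I+W) = 14.6² + 21.8² + 11.3² + 19.3² + 2·[14.6·21.8·0.62 + 14.6·11.3·0.48 + 14.6·19.3·0.43 + 21.8·11.3·0.42 + 21.8·19.3·0.14 + 11.3·19.3·0.26] = 1188.58 + 1233.52 = 2422.1.
With uncorrelated errors the cross-covariances are all true-score covariance, so they carry over unchanged; only the diagonal terms shrink to ρᵢσᵢ².
True-score variance = [14.6²·0.68 + 21.8²·0.80 + 11.3²·0.66 + 19.3²·0.58] + 1233.52 = 825.46 + 1233.52 = 2058.98.
Reliability = 2058.98 / 2422.1 = 0.850.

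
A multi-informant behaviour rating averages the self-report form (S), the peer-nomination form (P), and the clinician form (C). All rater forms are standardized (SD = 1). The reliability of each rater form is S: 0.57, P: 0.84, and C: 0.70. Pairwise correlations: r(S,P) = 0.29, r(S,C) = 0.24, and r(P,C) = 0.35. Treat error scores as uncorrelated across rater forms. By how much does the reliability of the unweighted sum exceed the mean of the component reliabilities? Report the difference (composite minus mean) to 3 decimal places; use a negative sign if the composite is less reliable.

Var(sum) = 3 + 1.76 = 4.76; true-score variance = 2.11 + 1.76 = 3.87; composite reliability = 0.8130.
Mean component reliability = 0.7033.
Difference = 0.8130 − 0.7033 = 0.110.

0.110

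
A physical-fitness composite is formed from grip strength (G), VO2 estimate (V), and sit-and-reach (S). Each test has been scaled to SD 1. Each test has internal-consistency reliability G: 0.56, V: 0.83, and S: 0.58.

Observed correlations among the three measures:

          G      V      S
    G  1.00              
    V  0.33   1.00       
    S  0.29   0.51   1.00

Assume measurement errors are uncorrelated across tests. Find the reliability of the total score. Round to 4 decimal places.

0.8042

Var(G+V+S) = 3 + 2·[0.33 + 0.29 + 0.51] = 3 + 2.26 = 5.26.
Under uncorrelated errors the observed covariances equal the true-score covariances, so only the own-variance terms attenuate.
True-score variance = [0.56 + 0.83 + 0.58] + 2.26 = 1.97 + 2.26 = 4.23.
Reliability = 4.23 / 5.26 = 0.8042.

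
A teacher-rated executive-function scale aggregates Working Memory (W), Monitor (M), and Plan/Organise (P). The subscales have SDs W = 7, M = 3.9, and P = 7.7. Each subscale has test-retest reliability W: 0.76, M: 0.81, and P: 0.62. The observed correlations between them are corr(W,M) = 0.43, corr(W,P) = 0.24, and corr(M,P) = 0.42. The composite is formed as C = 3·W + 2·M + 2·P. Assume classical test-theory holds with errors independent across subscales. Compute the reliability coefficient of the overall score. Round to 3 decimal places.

0.817

Var(C) = 3²·7² + 2²·3.9² + 2²·7.7² + 2·[6·7·3.9·0.43 + 6·7·7.7·0.24 + 4·3.9·7.7·0.42] = 739 + 397.001 = 1136.
Because errors are independent across components, Cov(Tᵢ,Tⱼ) = Cov(Xᵢ,Xⱼ); the off-diagonal part of the true-score variance is the same as above.
True-score variance = [3²·7²·0.76 + 2²·3.9²·0.81 + 2²·7.7²·0.62] + 397.001 = 531.48 + 397.001 = 928.48.
Reliability = 928.48 / 1136 = 0.817.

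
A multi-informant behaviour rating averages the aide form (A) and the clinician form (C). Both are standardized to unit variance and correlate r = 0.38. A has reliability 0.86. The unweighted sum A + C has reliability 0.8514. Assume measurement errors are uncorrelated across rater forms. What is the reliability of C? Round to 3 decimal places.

0.730

Var(A+C) = 2 + 2·0.38 = 2.760.
True-score variance = ρ_A + ρ_C + 2·0.38, so 0.8514 = (0.86 + ρ_C + 0.76) / 2.760.
ρ_C = 0.8514·2.760 − 0.86 − 0.76 = 0.730.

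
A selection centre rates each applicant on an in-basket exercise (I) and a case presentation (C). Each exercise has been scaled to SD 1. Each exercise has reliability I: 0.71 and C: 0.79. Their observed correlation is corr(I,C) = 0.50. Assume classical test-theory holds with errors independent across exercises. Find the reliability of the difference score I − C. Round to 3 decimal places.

Var(I−C) = 1 + 1 − 2·0.50 = 2 − 1 = 1.
Under uncorrelated errors the observed covariances equal the true-score covariances, so only the own-variance terms attenuate.
True-score variance = [0.71 + 0.79] − 1 = 1.5 − 1 = 0.5.
Reliability = 0.5 / 1 = 0.500.

0.500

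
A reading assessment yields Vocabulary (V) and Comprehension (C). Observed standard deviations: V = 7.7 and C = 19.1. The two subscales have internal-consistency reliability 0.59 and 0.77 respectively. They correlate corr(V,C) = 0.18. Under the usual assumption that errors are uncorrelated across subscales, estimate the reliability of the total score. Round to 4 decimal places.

0.7732

Var(V+C) = 7.7² + 19.1² + 2·[7.7·19.1·0.18] = 424.1 + 52.9452 = 477.045.
Under uncorrelated errors the observed covariances equal the true-score covariances, so only the own-variance terms attenuate.
True-score variance = [7.7²·0.59 + 19.1²·0.77] + 52.9452 = 315.885 + 52.9452 = 368.83.
Reliability = 368.83 / 477.045 = 0.7732.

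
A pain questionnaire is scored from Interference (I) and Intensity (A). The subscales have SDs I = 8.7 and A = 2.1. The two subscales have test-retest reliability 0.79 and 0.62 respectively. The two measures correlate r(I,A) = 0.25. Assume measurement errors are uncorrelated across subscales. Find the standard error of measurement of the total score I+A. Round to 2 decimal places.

4.19

Var(total) = 80.1 + 9.135 = 89.235.
True-score variance = 62.5293 + 9.135 = 71.6643, so reliability = 0.8031.
Error variance = 89.235 − 71.6643 = 17.5707; SEM = √17.5707 = 4.19.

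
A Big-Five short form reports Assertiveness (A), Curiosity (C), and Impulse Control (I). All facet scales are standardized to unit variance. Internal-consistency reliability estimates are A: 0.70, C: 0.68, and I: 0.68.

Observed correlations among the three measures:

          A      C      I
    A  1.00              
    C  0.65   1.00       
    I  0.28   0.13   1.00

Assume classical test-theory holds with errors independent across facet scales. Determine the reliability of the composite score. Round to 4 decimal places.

Var(A+C+I) = 3 + 2·[0.65 + 0.28 + 0.13] = 3 + 2.12 = 5.12.
Because errors are independent across components, Cov(Tᵢ,Tⱼ) = Cov(Xᵢ,Xⱼ); the off-diagonal part of the true-score variance is the same as above.
True-score variance = [0.70 + 0.68 + 0.68] + 2.12 = 2.06 + 2.12 = 4.18.
Reliability = 4.18 / 5.12 = 0.8164.

0.8164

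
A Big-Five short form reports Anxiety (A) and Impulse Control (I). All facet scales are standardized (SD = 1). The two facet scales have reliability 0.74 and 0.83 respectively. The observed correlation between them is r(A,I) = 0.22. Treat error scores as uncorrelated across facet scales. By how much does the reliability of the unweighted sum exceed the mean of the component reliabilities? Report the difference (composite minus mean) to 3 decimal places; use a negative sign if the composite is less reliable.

0.039

Var(sum) = 2 + 0.44 = 2.44; true-score variance = 1.57 + 0.44 = 2.01; composite reliability = 0.8238.
Mean component reliability = 0.7850.
Difference = 0.8238 − 0.7850 = 0.039.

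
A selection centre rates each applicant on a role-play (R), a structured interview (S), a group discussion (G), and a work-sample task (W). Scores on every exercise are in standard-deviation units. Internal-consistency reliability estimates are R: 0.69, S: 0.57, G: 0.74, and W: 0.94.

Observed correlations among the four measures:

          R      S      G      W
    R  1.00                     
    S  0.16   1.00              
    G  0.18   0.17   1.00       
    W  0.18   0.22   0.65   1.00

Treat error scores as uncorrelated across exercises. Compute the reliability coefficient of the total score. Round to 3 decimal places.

Var(R+S+G+W) = 4 + 2·[0.16 + 0.18 + 0.18 + 0.17 + 0.22 + 0.65] = 4 + 3.12 = 7.12.
Because errors are independent across components, Cov(Tᵢ,Tⱼ) = Cov(Xᵢ,Xⱼ); the off-diagonal part of the true-score variance is the same as above.
True-score variance = [0.69 + 0.57 + 0.74 + 0.94] + 3.12 = 2.94 + 3.12 = 6.06.
Reliability = 6.06 / 7.12 = 0.851.

0.851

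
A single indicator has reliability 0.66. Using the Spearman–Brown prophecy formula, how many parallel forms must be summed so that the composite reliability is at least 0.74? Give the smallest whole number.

2

k ≥ ρ*(1−ρ₁)/(ρ₁(1−ρ*)) = 0.74·0.34 / (0.66·0.26) = 1.466.
Smallest integer k = 2.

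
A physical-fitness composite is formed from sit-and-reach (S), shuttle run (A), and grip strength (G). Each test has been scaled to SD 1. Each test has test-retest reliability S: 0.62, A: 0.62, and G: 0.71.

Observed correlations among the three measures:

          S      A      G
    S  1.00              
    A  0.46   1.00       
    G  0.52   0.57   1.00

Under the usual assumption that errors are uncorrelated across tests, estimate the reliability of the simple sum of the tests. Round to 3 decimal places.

Var(S+A+G) = 3 + 2·[0.46 + 0.52 + 0.57] = 3 + 3.1 = 6.1.
Because errors are independent across components, Cov(Tᵢ,Tⱼ) = Cov(Xᵢ,Xⱼ); the off-diagonal part of the true-score variance is the same as above.
True-score variance = [0.62 + 0.62 + 0.71] + 3.1 = 1.95 + 3.1 = 5.05.
Reliability = 5.05 / 6.1 = 0.828.

0.828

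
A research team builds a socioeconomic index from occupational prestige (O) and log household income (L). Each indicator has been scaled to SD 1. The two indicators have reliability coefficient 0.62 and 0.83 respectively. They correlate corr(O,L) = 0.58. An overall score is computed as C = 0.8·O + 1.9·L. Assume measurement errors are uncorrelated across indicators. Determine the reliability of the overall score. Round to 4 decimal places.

Var(C) = 0.8² + 1.9² + 2·[1.52·0.58] = 4.25 + 1.7632 = 6.0132.
Because errors are independent across components, Cov(Tᵢ,Tⱼ) = Cov(Xᵢ,Xⱼ); the off-diagonal part of the true-score variance is the same as above.
True-score variance = [0.8²·0.62 + 1.9²·0.83] + 1.7632 = 3.3931 + 1.7632 = 5.1563.
Reliability = 5.1563 / 6.0132 = 0.8575.

0.8575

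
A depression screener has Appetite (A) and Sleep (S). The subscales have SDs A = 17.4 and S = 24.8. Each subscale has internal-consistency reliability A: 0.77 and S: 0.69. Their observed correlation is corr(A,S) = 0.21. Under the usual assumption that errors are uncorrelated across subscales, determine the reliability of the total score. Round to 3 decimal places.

Var(A+S) = 17.4² + 24.8² + 2·[17.4·24.8·0.21] = 917.8 + 181.238 = 1099.04.
With uncorrelated errors the cross-covariances are all true-score covariance, so they carry over unchanged; only the diagonal terms shrink to ρᵢσᵢ².
True-score variance = [17.4²·0.77 + 24.8²·0.69] + 181.238 = 657.503 + 181.238 = 838.741.
Reliability = 838.741 / 1099.04 = 0.763.

0.763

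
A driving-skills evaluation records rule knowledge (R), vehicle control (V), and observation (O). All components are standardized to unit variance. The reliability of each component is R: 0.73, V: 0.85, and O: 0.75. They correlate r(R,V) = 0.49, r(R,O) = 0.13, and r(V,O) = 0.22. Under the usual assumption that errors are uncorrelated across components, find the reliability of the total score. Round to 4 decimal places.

Var(R+V+O) = 3 + 2·[0.49 + 0.13 + 0.22] = 3 + 1.68 = 4.68.
With uncorrelated errors the cross-covariances are all true-score covariance, so they carry over unchanged; only the diagonal terms shrink to ρᵢσᵢ².
True-score variance = [0.73 + 0.85 + 0.75] + 1.68 = 2.33 + 1.68 = 4.01.
Reliability = 4.01 / 4.68 = 0.8568.

0.8568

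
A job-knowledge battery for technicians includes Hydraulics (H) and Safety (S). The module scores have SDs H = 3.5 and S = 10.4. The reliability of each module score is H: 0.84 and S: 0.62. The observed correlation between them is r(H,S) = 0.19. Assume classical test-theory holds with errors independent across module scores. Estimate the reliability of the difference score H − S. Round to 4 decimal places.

Var(H−S) = 3.5² + 10.4² − 2·3.5·10.4·0.19 = 120.41 − 13.832 = 106.578.
Because errors are independent across components, Cov(Tᵢ,Tⱼ) = Cov(Xᵢ,Xⱼ); the off-diagonal part of the true-score variance is the same as above.
True-score variance = [3.5²·0.84 + 10.4²·0.62] − 13.832 = 77.3492 − 13.832 = 63.5172.
Reliability = 63.5172 / 106.578 = 0.5960.

0.5960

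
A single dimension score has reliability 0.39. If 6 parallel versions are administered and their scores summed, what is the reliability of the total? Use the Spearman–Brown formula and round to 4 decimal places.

0.7932

ρ_k = kρ / (1 + (k−1)ρ) = 6·0.39 / (1 + 5·0.39) = 2.340 / 2.950 = 0.7932.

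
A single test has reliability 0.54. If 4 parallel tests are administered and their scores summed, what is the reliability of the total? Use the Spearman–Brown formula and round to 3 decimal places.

0.824

ρ_k = kρ / (1 + (k−1)ρ) = 4·0.54 / (1 + 3·0.54) = 2.160 / 2.620 = 0.824.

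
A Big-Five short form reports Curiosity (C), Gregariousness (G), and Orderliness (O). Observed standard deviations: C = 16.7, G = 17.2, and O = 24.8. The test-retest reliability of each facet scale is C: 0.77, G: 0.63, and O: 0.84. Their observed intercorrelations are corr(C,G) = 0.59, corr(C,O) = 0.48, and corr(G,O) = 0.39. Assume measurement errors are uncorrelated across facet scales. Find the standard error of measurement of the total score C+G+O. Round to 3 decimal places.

Var(total) = 1189.77 + 1069.25 = 2259.02.
True-score variance = 917.758 + 1069.25 = 1987.01, so reliability = 0.8796.
Error variance = 2259.02 − 1987.01 = 272.012; SEM = √272.012 = 16.493.

16.493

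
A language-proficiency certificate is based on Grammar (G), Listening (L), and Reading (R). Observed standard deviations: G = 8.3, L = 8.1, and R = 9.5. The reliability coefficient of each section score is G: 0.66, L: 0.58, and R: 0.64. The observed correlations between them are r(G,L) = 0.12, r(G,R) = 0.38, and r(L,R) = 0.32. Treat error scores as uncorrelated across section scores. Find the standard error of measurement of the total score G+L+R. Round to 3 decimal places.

Var(total) = 224.75 + 125.309 = 350.059.
True-score variance = 141.281 + 125.309 = 266.59, so reliability = 0.7616.
Error variance = 350.059 − 266.59 = 83.4688; SEM = √83.4688 = 9.136.

9.136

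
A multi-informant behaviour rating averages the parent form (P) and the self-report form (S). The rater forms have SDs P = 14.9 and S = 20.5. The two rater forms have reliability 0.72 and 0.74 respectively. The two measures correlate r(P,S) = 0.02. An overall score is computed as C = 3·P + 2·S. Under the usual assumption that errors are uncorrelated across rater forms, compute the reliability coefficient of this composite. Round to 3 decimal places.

Var(C) = 3²·14.9² + 2²·20.5² + 2·[6·14.9·20.5·0.02] = 3679.09 + 73.308 = 3752.4.
Because errors are independent across components, Cov(Tᵢ,Tⱼ) = Cov(Xᵢ,Xⱼ); the off-diagonal part of the true-score variance is the same as above.
True-score variance = [3²·14.9²·0.72 + 2²·20.5²·0.74] + 73.308 = 2682.56 + 73.308 = 2755.87.
Reliability = 2755.87 / 3752.4 = 0.734.

0.734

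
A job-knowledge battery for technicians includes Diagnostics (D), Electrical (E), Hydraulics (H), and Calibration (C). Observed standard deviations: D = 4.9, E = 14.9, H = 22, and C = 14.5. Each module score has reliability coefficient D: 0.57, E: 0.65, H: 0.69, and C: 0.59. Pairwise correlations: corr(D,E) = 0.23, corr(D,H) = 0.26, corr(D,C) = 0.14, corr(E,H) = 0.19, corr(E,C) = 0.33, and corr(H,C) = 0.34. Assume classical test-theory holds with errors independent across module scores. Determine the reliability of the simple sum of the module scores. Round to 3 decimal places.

0.789

Var(D+E+H+C) = 4.9² + 14.9² + 22² + 14.5² + 2·[4.9·14.9·0.23 + 4.9·22·0.26 + 4.9·14.5·0.14 + 14.9·22·0.19 + 14.9·14.5·0.33 + 22·14.5·0.34] = 940.27 + 593.612 = 1533.88.
Because errors are independent across components, Cov(Tᵢ,Tⱼ) = Cov(Xᵢ,Xⱼ); the off-diagonal part of the true-score variance is the same as above.
True-score variance = [4.9²·0.57 + 14.9²·0.65 + 22²·0.69 + 14.5²·0.59] + 593.612 = 616 + 593.612 = 1209.61.
Reliability = 1209.61 / 1533.88 = 0.789.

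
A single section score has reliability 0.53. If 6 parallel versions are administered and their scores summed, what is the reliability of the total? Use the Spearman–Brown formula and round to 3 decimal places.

ρ_k = kρ / (1 + (k−1)ρ) = 6·0.53 / (1 + 5·0.53) = 3.180 / 3.650 = 0.871.

0.871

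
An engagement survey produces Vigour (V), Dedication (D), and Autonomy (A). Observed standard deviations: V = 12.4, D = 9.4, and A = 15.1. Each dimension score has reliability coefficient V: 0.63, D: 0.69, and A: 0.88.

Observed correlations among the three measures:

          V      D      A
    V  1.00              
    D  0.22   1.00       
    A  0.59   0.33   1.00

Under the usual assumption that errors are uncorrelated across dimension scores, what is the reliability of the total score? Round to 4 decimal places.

0.8665

Var(V+D+A) = 12.4² + 9.4² + 15.1² + 2·[12.4·9.4·0.22 + 12.4·15.1·0.59 + 9.4·15.1·0.33] = 470.13 + 365.91 = 836.04.
With uncorrelated errors the cross-covariances are all true-score covariance, so they carry over unchanged; only the diagonal terms shrink to ρᵢσᵢ².
True-score variance = [12.4²·0.63 + 9.4²·0.69 + 15.1²·0.88] + 365.91 = 358.486 + 365.91 = 724.396.
Reliability = 724.396 / 836.04 = 0.8665.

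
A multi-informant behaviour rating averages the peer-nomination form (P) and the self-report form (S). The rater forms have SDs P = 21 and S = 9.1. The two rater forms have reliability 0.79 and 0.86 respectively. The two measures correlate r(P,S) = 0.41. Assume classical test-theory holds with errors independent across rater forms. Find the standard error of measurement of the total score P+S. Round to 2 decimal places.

10.21

Var(total) = 523.81 + 156.702 = 680.512.
True-score variance = 419.607 + 156.702 = 576.309, so reliability = 0.8469.
Error variance = 680.512 − 576.309 = 104.203; SEM = √104.203 = 10.21.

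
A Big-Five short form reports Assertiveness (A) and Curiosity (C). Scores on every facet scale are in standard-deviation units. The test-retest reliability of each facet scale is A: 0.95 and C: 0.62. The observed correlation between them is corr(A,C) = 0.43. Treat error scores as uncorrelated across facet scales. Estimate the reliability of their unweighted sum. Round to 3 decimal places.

Var(A+C) = 2 + 2·[0.43] = 2 + 0.86 = 2.86.
With uncorrelated errors the cross-covariances are all true-score covariance, so they carry over unchanged; only the diagonal terms shrink to ρᵢσᵢ².
True-score variance = [0.95 + 0.62] + 0.86 = 1.57 + 0.86 = 2.43.
Reliability = 2.43 / 2.86 = 0.850.

0.850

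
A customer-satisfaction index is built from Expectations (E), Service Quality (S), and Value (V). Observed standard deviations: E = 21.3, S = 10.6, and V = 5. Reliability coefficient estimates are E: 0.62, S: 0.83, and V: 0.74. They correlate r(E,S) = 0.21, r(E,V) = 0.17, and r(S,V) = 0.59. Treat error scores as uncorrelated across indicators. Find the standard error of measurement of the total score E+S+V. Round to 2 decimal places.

Var(total) = 591.05 + 193.578 = 784.628.
True-score variance = 393.047 + 193.578 = 586.624, so reliability = 0.7476.
Error variance = 784.628 − 586.624 = 198.003; SEM = √198.003 = 14.07.

14.07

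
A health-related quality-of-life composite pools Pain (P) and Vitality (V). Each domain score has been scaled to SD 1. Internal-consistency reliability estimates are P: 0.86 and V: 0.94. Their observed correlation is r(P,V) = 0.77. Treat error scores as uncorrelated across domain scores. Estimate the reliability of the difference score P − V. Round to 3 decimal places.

Var(P−V) = 1 + 1 − 2·0.77 = 2 − 1.54 = 0.46.
With uncorrelated errors the cross-covariances are all true-score covariance, so they carry over unchanged; only the diagonal terms shrink to ρᵢσᵢ².
True-score variance = [0.86 + 0.94] − 1.54 = 1.8 − 1.54 = 0.26.
Reliability = 0.26 / 0.46 = 0.565.

0.565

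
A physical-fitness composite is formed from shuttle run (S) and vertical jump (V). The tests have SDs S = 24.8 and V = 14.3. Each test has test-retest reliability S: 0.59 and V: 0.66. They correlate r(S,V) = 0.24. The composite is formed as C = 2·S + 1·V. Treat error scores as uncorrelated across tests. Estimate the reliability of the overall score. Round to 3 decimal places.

Var(C) = 2²·24.8² + 14.3² + 2·[2·24.8·14.3·0.24] = 2664.65 + 340.454 = 3005.1.
Under uncorrelated errors the observed covariances equal the true-score covariances, so only the own-variance terms attenuate.
True-score variance = [2²·24.8²·0.59 + 14.3²·0.66] + 340.454 = 1586.46 + 340.454 = 1926.91.
Reliability = 1926.91 / 3005.1 = 0.641.

0.641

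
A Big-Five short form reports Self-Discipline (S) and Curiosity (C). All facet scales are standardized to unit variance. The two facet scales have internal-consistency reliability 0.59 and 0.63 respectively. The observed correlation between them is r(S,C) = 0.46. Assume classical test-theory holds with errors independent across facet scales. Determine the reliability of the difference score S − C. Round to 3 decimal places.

0.278

Var(S−C) = 1 + 1 − 2·0.46 = 2 − 0.92 = 1.08.
With uncorrelated errors the cross-covariances are all true-score covariance, so they carry over unchanged; only the diagonal terms shrink to ρᵢσᵢ².
True-score variance = [0.59 + 0.63] − 0.92 = 1.22 − 0.92 = 0.3.
Reliability = 0.3 / 1.08 = 0.278.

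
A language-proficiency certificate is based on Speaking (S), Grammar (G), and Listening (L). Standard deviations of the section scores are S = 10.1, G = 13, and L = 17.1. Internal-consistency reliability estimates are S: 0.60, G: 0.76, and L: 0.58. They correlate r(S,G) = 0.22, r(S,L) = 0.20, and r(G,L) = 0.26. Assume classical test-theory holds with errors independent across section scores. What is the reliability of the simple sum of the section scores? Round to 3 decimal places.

0.747

Var(S+G+L) = 10.1² + 13² + 17.1² + 2·[10.1·13·0.22 + 10.1·17.1·0.20 + 13·17.1·0.26] = 563.42 + 242.452 = 805.872.
Under uncorrelated errors the observed covariances equal the true-score covariances, so only the own-variance terms attenuate.
True-score variance = [10.1²·0.60 + 13²·0.76 + 17.1²·0.58] + 242.452 = 359.244 + 242.452 = 601.696.
Reliability = 601.696 / 805.872 = 0.747.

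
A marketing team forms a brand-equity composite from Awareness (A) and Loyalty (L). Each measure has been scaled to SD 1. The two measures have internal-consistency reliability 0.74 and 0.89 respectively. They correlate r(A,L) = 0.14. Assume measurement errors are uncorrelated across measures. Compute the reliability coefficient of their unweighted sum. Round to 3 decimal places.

0.838

Var(A+L) = 2 + 2·[0.14] = 2 + 0.28 = 2.28.
Under uncorrelated errors the observed covariances equal the true-score covariances, so only the own-variance terms attenuate.
True-score variance = [0.74 + 0.89] + 0.28 = 1.63 + 0.28 = 1.91.
Reliability = 1.91 / 2.28 = 0.838.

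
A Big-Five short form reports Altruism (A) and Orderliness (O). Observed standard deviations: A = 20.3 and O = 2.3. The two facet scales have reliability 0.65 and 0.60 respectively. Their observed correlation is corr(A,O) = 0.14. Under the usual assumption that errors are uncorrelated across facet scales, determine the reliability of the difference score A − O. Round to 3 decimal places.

0.638

Var(A−O) = 20.3² + 2.3² − 2·20.3·2.3·0.14 = 417.38 − 13.0732 = 404.307.
With uncorrelated errors the cross-covariances are all true-score covariance, so they carry over unchanged; only the diagonal terms shrink to ρᵢσᵢ².
True-score variance = [20.3²·0.65 + 2.3²·0.60] − 13.0732 = 271.033 − 13.0732 = 257.959.
Reliability = 257.959 / 404.307 = 0.638.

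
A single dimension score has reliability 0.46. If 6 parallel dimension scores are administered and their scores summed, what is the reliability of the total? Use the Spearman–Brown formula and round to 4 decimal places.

0.8364

ρ_k = kρ / (1 + (k−1)ρ) = 6·0.46 / (1 + 5·0.46) = 2.760 / 3.300 = 0.8364.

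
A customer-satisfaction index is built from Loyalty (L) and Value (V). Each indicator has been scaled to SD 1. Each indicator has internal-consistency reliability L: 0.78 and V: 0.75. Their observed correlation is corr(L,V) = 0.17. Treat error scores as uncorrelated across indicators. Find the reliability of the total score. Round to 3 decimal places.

Var(L+V) = 2 + 2·[0.17] = 2 + 0.34 = 2.34.
With uncorrelated errors the cross-covariances are all true-score covariance, so they carry over unchanged; only the diagonal terms shrink to ρᵢσᵢ².
True-score variance = [0.78 + 0.75] + 0.34 = 1.53 + 0.34 = 1.87.
Reliability = 1.87 / 2.34 = 0.799.

0.799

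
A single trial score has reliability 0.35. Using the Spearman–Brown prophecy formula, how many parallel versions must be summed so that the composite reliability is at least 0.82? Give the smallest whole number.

9

k ≥ ρ*(1−ρ₁)/(ρ₁(1−ρ*)) = 0.82·0.65 / (0.35·0.18) = 8.460.
Smallest integer k = 9.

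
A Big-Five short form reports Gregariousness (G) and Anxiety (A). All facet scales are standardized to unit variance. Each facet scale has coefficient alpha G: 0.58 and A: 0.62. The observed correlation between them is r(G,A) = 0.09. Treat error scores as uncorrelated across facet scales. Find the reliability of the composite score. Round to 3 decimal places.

0.633

Var(G+A) = 2 + 2·[0.09] = 2 + 0.18 = 2.18.
With uncorrelated errors the cross-covariances are all true-score covariance, so they carry over unchanged; only the diagonal terms shrink to ρᵢσᵢ².
True-score variance = [0.58 + 0.62] + 0.18 = 1.2 + 0.18 = 1.38.
Reliability = 1.38 / 2.18 = 0.633.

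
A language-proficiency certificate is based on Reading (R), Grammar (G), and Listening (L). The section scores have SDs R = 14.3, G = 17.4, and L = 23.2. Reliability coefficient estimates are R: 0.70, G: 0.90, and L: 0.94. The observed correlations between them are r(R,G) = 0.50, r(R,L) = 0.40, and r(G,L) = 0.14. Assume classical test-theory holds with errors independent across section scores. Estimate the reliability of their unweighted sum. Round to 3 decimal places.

Var(R+G+L) = 14.3² + 17.4² + 23.2² + 2·[14.3·17.4·0.50 + 14.3·23.2·0.40 + 17.4·23.2·0.14] = 1045.49 + 627.258 = 1672.75.
With uncorrelated errors the cross-covariances are all true-score covariance, so they carry over unchanged; only the diagonal terms shrink to ρᵢσᵢ².
True-score variance = [14.3²·0.70 + 17.4²·0.90 + 23.2²·0.94] + 627.258 = 921.573 + 627.258 = 1548.83.
Reliability = 1548.83 / 1672.75 = 0.926.

0.926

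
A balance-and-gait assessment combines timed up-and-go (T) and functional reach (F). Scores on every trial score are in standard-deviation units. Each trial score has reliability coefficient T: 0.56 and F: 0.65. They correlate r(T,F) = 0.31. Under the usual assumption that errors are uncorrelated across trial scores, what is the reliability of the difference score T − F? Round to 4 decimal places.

Var(T−F) = 1 + 1 − 2·0.31 = 2 − 0.62 = 1.38.
Under uncorrelated errors the observed covariances equal the true-score covariances, so only the own-variance terms attenuate.
True-score variance = [0.56 + 0.65] − 0.62 = 1.21 − 0.62 = 0.59.
Reliability = 0.59 / 1.38 = 0.4275.

0.4275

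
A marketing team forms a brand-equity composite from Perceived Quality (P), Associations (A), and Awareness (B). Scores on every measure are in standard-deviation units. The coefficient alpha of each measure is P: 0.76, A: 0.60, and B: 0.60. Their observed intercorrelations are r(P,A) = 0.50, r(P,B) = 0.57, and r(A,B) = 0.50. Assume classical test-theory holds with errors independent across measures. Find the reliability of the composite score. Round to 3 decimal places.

Var(P+A+B) = 3 + 2·[0.50 + 0.57 + 0.50] = 3 + 3.14 = 6.14.
Under uncorrelated errors the observed covariances equal the true-score covariances, so only the own-variance terms attenuate.
True-score variance = [0.76 + 0.60 + 0.60] + 3.14 = 1.96 + 3.14 = 5.1.
Reliability = 5.1 / 6.14 = 0.831.

0.831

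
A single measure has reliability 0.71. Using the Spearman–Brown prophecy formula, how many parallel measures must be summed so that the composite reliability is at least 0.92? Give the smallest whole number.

5

k ≥ ρ*(1−ρ₁)/(ρ₁(1−ρ*)) = 0.92·0.29 / (0.71·0.08) = 4.697.
Smallest integer k = 5.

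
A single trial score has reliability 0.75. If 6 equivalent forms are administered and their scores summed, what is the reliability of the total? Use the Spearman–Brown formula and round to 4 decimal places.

ρ_k = kρ / (1 + (k−1)ρ) = 6·0.75 / (1 + 5·0.75) = 4.500 / 4.750 = 0.9474.

0.9474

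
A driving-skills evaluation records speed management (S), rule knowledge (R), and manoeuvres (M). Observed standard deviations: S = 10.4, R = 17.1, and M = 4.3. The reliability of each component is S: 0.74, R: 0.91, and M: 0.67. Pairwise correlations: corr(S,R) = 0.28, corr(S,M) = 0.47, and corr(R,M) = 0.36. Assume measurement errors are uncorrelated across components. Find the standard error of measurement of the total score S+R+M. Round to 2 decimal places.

Var(total) = 419.06 + 194.569 = 613.629.
True-score variance = 358.52 + 194.569 = 553.089, so reliability = 0.9013.
Error variance = 613.629 − 553.089 = 60.5402; SEM = √60.5402 = 7.78.

7.78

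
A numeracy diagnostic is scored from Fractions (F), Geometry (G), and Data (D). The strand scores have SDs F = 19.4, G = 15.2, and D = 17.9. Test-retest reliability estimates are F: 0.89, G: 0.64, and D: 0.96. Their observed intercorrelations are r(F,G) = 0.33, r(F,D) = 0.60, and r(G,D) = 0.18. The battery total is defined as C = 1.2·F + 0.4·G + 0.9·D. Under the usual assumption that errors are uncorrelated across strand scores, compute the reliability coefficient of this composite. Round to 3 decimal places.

Var(C) = 1.2²·19.4² + 0.4²·15.2² + 0.9²·17.9² + 2·[0.48·19.4·15.2·0.33 + 1.08·19.4·17.9·0.60 + 0.36·15.2·17.9·0.18] = 838.457 + 578.729 = 1417.19.
Under uncorrelated errors the observed covariances equal the true-score covariances, so only the own-variance terms attenuate.
True-score variance = [1.2²·19.4²·0.89 + 0.4²·15.2²·0.64 + 0.9²·17.9²·0.96] + 578.729 = 755.152 + 578.729 = 1333.88.
Reliability = 1333.88 / 1417.19 = 0.941.

0.941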